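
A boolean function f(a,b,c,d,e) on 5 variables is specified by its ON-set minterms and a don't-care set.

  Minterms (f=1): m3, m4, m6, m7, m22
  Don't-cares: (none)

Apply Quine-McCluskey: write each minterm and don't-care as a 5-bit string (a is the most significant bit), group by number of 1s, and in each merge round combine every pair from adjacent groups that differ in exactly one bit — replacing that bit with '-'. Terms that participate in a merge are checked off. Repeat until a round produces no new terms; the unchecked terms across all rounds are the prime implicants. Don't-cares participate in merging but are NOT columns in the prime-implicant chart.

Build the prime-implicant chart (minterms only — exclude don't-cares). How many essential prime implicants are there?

3

Round 0: 00011✓ 00100✓ 00110✓ 00111✓ 10110✓
Round 1: -0110 00-11 001-0 0011-
PIs = {-0110, 00-11, 001-0, 0011-}
Coverage chart:
  m3: 00-11 ←essential
  m4: 001-0 ←essential
  m6: -0110,001-0,0011-
  m7: 00-11,0011-
  m22: -0110 ←essential
Essential: -0110, 00-11, 001-0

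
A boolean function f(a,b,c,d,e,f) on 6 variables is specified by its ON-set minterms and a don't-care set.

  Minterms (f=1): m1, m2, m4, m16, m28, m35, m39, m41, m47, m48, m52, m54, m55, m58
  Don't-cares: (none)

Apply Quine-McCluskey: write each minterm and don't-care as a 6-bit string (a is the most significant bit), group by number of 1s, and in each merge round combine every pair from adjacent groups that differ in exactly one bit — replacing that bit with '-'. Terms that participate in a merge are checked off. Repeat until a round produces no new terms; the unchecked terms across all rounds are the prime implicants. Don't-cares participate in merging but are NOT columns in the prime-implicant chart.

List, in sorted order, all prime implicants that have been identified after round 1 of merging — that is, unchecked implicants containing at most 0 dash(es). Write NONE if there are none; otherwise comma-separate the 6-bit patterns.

000001, 000010, 000100, 011100, 101001, 111010

[col 0] 000001, 000010, 000100, 010000*, 011100, 100011*, 100111*, 101001, 101111*, 110000*, 110100*, 110110*, 110111*, 111010
[col 1] -10000, 1-0111, 10-111, 100-11, 110-00, 1101-0, 11011-
Prime implicants: -10000, 000001, 000010, 000100, 011100, 1-0111, 10-111, 100-11, 101001, 110-00, 1101-0, 11011-, 111010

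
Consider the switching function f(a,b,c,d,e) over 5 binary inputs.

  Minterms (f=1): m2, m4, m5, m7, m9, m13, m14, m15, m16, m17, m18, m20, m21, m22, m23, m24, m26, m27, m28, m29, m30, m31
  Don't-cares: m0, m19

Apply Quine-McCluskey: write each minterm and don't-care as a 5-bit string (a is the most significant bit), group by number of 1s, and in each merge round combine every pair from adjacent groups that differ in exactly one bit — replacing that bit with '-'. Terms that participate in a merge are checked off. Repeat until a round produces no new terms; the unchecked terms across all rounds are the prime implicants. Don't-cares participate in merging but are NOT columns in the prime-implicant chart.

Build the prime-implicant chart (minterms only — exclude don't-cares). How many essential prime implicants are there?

[col 0] 00000*, 00010*, 00100*, 00101*, 00111*, 01001*, 01101*, 01110*, 01111*, 10000*, 10001*, 10010*, 10011*, 10100*, 10101*, 10110*, 10111*, 11000*, 11010*, 11011*, 11100*, 11101*, 11110*, 11111*
[col 1] -0000*, -0010*, -0100*, -0101*, -0111*, -1101*, -1110*, -1111*, 0-101*, 0-111*, 00-00*, 000-0*, 001-1*, 0010-*, 01-01, 011-1*, 0111-*, 1-000*, 1-010*, 1-011*, 1-100*, 1-101*, 1-110*, 1-111*, 10-00*, 10-01*, 10-10*, 10-11*, 100-0*, 100-1*, 1000-*, 1001-*, 101-0*, 101-1*, 1010-*, 1011-*, 11-00*, 11-10*, 11-11*, 110-0*, 1101-*, 111-0*, 111-1*, 1110-*, 1111-*
[col 2] --101*, --111*, -0-00, -00-0, -01-1*, -010-, -11-1*, -111-, 0-1-1*, 1--00*, 1--10*, 1--11*, 1-0-0*, 1-01-*, 1-1-0*, 1-1-1*, 1-10-*, 1-11-*, 10--0*, 10--1*, 10-0-*, 10-1-*, 100--*, 101--*, 11--0*, 11-1-*, 111--*
[col 3] --1-1, 1---0, 1--1-, 1-1--, 10---
Prime implicants: --1-1, -0-00, -00-0, -010-, -111-, 01-01, 1---0, 1--1-, 1-1--, 10---
PI chart (minterm → PIs covering it):
  2 | -00-0  (sole → essential)
  4 | -0-00,-010-
  5 | --1-1,-010-
  7 | --1-1  (sole → essential)
  9 | 01-01  (sole → essential)
  13 | --1-1,01-01
  14 | -111-  (sole → essential)
  15 | --1-1,-111-
  16 | -0-00,-00-0,1---0,10---
  17 | 10---  (sole → essential)
  18 | -00-0,1---0,1--1-,10---
  20 | -0-00,-010-,1---0,1-1--,10---
  21 | --1-1,-010-,1-1--,10---
  22 | 1---0,1--1-,1-1--,10---
  23 | --1-1,1--1-,1-1--,10---
  24 | 1---0  (sole → essential)
  26 | 1---0,1--1-
  27 | 1--1-  (sole → essential)
  28 | 1---0,1-1--
  29 | --1-1,1-1--
  30 | -111-,1---0,1--1-,1-1--
  31 | --1-1,-111-,1--1-,1-1--
Essential prime implicants: --1-1, -00-0, -111-, 01-01, 1---0, 1--1-, 10---

7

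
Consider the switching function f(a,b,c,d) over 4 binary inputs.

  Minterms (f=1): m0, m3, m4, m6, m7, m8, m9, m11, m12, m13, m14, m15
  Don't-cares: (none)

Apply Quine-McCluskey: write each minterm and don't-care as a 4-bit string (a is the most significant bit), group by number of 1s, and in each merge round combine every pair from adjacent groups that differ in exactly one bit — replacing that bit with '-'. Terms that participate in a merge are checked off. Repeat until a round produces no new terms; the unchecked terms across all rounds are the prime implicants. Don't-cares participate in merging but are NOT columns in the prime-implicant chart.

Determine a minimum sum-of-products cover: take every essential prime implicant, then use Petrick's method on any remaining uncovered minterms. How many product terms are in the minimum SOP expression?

Round 0: 0000✓ 0011✓ 0100✓ 0110✓ 0111✓ 1000✓ 1001✓ 1011✓ 1100✓ 1101✓ 1110✓ 1111✓
Round 1: -000✓ -011✓ -100✓ -110✓ -111✓ 0-00✓ 0-11✓ 01-0✓ 011-✓ 1-00✓ 1-01✓ 1-11✓ 10-1✓ 100-✓ 11-0✓ 11-1✓ 110-✓ 111-✓
Round 2: --00 --11 -1-0 -11- 1--1 1-0- 11--
PIs = {--00, --11, -1-0, -11-, 1--1, 1-0-, 11--}
Coverage chart:
  m0: --00 ←essential
  m3: --11 ←essential
  m4: --00,-1-0
  m6: -1-0,-11-
  m7: --11,-11-
  m8: --00,1-0-
  m9: 1--1,1-0-
  m11: --11,1--1
  m12: --00,-1-0,1-0-,11--
  m13: 1--1,1-0-,11--
  m14: -1-0,-11-,11--
  m15: --11,-11-,1--1,11--
Essential: --00, --11
Petrick residual → -1-0, 1--1
Min cover (4 terms): c'd' + cd + bd' + ad

4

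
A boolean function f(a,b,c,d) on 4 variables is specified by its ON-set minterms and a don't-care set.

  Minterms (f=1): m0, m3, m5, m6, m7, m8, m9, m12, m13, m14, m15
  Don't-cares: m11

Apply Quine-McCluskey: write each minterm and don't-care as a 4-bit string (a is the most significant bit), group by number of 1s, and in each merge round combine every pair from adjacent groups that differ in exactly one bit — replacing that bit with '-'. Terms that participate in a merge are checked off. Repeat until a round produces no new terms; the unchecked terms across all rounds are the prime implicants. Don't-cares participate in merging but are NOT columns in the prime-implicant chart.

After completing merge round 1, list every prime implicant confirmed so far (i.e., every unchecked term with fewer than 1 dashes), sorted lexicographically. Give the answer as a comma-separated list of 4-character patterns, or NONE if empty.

NONE

[col 0] 0000*, 0011*, 0101*, 0110*, 0111*, 1000*, 1001*, 1011*, 1100*, 1101*, 1110*, 1111*
[col 1] -000, -011*, -101*, -110*, -111*, 0-11*, 01-1*, 011-*, 1-00*, 1-01*, 1-11*, 10-1*, 100-*, 11-0*, 11-1*, 110-*, 111-*
[col 2] --11, -1-1, -11-, 1--1, 1-0-, 11--
Prime implicants: --11, -000, -1-1, -11-, 1--1, 1-0-, 11--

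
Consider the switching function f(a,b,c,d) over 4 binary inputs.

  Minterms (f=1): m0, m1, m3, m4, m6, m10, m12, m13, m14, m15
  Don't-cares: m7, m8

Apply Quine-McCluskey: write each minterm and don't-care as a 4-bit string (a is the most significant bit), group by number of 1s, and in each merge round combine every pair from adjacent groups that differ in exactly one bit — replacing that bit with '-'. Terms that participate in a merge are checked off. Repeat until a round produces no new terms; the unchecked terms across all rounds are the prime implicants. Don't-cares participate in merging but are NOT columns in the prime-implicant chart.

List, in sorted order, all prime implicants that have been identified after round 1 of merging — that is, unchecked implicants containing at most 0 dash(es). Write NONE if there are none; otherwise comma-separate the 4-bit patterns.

NONE

size-2^0 implicants → 0000(✓)  0001(✓)  0011(✓)  0100(✓)  0110(✓)  0111(✓)  1000(✓)  1010(✓)  1100(✓)  1101(✓)  1110(✓)  1111(✓)
size-2^1 implicants → -000(✓)  -100(✓)  -110(✓)  -111(✓)  0-00(✓)  0-11  00-1  000-  01-0(✓)  011-(✓)  1-00(✓)  1-10(✓)  10-0(✓)  11-0(✓)  11-1(✓)  110-(✓)  111-(✓)
size-2^2 implicants → --00  -1-0  -11-  1--0  11--
Unchecked terms (primes): --00, -1-0, -11-, 0-11, 00-1, 000-, 1--0, 11--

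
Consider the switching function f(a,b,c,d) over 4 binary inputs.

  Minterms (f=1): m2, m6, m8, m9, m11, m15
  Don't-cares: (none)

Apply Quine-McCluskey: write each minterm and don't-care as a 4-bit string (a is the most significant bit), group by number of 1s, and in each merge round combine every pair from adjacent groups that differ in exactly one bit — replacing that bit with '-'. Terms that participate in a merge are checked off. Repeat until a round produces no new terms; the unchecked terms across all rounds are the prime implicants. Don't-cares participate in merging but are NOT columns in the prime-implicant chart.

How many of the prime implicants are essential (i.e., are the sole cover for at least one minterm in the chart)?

Round 0: 0010✓ 0110✓ 1000✓ 1001✓ 1011✓ 1111✓
Round 1: 0-10 1-11 10-1 100-
PIs = {0-10, 1-11, 10-1, 100-}
Coverage chart:
  m2: 0-10 ←essential
  m6: 0-10 ←essential
  m8: 100- ←essential
  m9: 10-1,100-
  m11: 1-11,10-1
  m15: 1-11 ←essential
Essential: 0-10, 1-11, 100-

3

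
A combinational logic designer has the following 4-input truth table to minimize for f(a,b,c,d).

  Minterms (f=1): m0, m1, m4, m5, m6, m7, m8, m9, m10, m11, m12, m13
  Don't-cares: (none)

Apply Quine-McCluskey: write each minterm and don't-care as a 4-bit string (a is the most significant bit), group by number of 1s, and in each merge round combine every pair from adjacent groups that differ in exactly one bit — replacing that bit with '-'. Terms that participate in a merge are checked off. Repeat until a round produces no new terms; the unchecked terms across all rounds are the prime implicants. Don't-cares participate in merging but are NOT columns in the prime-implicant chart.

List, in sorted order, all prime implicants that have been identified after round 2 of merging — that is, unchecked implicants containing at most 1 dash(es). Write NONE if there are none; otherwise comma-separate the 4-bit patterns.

size-2^0 implicants → 0000(✓)  0001(✓)  0100(✓)  0101(✓)  0110(✓)  0111(✓)  1000(✓)  1001(✓)  1010(✓)  1011(✓)  1100(✓)  1101(✓)
size-2^1 implicants → -000(✓)  -001(✓)  -100(✓)  -101(✓)  0-00(✓)  0-01(✓)  000-(✓)  01-0(✓)  01-1(✓)  010-(✓)  011-(✓)  1-00(✓)  1-01(✓)  10-0(✓)  10-1(✓)  100-(✓)  101-(✓)  110-(✓)
size-2^2 implicants → --00(✓)  --01(✓)  -00-(✓)  -10-(✓)  0-0-(✓)  01--  1-0-(✓)  10--
size-2^3 implicants → --0-
Unchecked terms (primes): --0-, 01--, 10--

NONE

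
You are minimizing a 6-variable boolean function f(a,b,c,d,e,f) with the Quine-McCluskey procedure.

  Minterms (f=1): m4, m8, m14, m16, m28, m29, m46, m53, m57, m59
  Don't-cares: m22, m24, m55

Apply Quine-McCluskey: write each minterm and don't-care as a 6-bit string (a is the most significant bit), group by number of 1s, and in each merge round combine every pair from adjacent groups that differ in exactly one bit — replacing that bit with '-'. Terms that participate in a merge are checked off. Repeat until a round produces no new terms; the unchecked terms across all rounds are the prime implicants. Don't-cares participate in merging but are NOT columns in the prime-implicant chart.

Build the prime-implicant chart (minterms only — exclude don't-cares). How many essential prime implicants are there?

Round 0: 000100 001000✓ 001110✓ 010000✓ 010110 011000✓ 011100✓ 011101✓ 101110✓ 110101✓ 110111✓ 111001✓ 111011✓
Round 1: -01110 0-1000 01-000 011-00 01110- 1101-1 1110-1
PIs = {-01110, 0-1000, 000100, 01-000, 010110, 011-00, 01110-, 1101-1, 1110-1}
Coverage chart:
  m4: 000100 ←essential
  m8: 0-1000 ←essential
  m14: -01110 ←essential
  m16: 01-000 ←essential
  m28: 011-00,01110-
  m29: 01110- ←essential
  m46: -01110 ←essential
  m53: 1101-1 ←essential
  m57: 1110-1 ←essential
  m59: 1110-1 ←essential
Essential: -01110, 0-1000, 000100, 01-000, 01110-, 1101-1, 1110-1

7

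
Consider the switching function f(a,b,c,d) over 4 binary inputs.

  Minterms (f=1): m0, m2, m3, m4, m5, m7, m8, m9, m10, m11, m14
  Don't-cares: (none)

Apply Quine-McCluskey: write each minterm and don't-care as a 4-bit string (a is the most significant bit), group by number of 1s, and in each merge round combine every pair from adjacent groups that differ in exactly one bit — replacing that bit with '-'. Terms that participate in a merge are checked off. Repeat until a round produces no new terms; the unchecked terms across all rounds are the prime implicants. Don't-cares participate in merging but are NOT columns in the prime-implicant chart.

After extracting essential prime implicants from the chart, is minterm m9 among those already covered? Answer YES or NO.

YES

[col 0] 0000*, 0010*, 0011*, 0100*, 0101*, 0111*, 1000*, 1001*, 1010*, 1011*, 1110*
[col 1] -000*, -010*, -011*, 0-00, 0-11, 00-0*, 001-*, 01-1, 010-, 1-10, 10-0*, 10-1*, 100-*, 101-*
[col 2] -0-0, -01-, 10--
Prime implicants: -0-0, -01-, 0-00, 0-11, 01-1, 010-, 1-10, 10--
PI chart (minterm → PIs covering it):
  0 | -0-0,0-00
  2 | -0-0,-01-
  3 | -01-,0-11
  4 | 0-00,010-
  5 | 01-1,010-
  7 | 0-11,01-1
  8 | -0-0,10--
  9 | 10--  (sole → essential)
  10 | -0-0,-01-,1-10,10--
  11 | -01-,10--
  14 | 1-10  (sole → essential)
Essential prime implicants: 1-10, 10--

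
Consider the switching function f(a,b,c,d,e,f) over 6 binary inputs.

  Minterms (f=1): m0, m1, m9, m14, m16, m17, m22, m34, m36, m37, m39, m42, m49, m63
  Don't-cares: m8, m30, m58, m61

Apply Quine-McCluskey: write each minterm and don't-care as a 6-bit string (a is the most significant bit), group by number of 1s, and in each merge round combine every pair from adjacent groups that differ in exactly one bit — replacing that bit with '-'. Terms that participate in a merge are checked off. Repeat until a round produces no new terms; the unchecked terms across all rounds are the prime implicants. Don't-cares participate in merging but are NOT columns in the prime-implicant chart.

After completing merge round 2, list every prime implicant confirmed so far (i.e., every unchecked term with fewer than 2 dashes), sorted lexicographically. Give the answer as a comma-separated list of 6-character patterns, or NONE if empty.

size-2^0 implicants → 000000(✓)  000001(✓)  001000(✓)  001001(✓)  001110(✓)  010000(✓)  010001(✓)  010110(✓)  011110(✓)  100010(✓)  100100(✓)  100101(✓)  100111(✓)  101010(✓)  110001(✓)  111010(✓)  111101(✓)  111111(✓)
size-2^1 implicants → -10001  0-0000(✓)  0-0001(✓)  0-1110  00-000(✓)  00-001(✓)  00000-(✓)  00100-(✓)  01-110  01000-(✓)  1-1010  10-010  1001-1  10010-  1111-1
size-2^2 implicants → 0-000-  00-00-
Unchecked terms (primes): -10001, 0-000-, 0-1110, 00-00-, 01-110, 1-1010, 10-010, 1001-1, 10010-, 1111-1

-10001, 0-1110, 01-110, 1-1010, 10-010, 1001-1, 10010-, 1111-1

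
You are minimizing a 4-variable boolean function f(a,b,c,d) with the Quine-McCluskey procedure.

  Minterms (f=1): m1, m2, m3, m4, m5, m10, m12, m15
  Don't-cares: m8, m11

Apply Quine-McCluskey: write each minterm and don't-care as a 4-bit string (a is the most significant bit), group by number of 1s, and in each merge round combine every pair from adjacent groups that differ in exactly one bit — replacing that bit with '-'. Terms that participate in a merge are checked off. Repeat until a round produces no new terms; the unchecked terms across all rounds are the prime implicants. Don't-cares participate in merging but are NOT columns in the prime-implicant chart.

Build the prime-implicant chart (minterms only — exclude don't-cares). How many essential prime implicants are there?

2

size-2^0 implicants → 0001(✓)  0010(✓)  0011(✓)  0100(✓)  0101(✓)  1000(✓)  1010(✓)  1011(✓)  1100(✓)  1111(✓)
size-2^1 implicants → -010(✓)  -011(✓)  -100  0-01  00-1  001-(✓)  010-  1-00  1-11  10-0  101-(✓)
size-2^2 implicants → -01-
Unchecked terms (primes): -01-, -100, 0-01, 00-1, 010-, 1-00, 1-11, 10-0
Minterm coverage:
  m1 ⊆ 0-01,00-1
  m2 ⊆ -01- [E]
  m3 ⊆ -01-,00-1
  m4 ⊆ -100,010-
  m5 ⊆ 0-01,010-
  m10 ⊆ -01-,10-0
  m12 ⊆ -100,1-00
  m15 ⊆ 1-11 [E]
E = {-01-, 1-11}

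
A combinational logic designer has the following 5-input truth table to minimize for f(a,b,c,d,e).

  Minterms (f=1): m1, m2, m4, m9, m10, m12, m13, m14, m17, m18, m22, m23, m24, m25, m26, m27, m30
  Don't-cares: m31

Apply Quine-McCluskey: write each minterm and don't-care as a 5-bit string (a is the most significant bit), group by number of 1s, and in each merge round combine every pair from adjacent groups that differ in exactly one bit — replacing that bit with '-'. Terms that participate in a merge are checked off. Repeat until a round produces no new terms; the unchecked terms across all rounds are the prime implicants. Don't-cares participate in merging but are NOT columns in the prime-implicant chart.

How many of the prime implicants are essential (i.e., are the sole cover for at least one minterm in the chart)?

5

size-2^0 implicants → 00001(✓)  00010(✓)  00100(✓)  01001(✓)  01010(✓)  01100(✓)  01101(✓)  01110(✓)  10001(✓)  10010(✓)  10110(✓)  10111(✓)  11000(✓)  11001(✓)  11010(✓)  11011(✓)  11110(✓)  11111(✓)
size-2^1 implicants → -0001(✓)  -0010(✓)  -1001(✓)  -1010(✓)  -1110(✓)  0-001(✓)  0-010(✓)  0-100  01-01  01-10(✓)  011-0  0110-  1-001(✓)  1-010(✓)  1-110(✓)  1-111(✓)  10-10(✓)  1011-(✓)  11-10(✓)  11-11(✓)  110-0(✓)  110-1(✓)  1100-(✓)  1101-(✓)  1111-(✓)
size-2^2 implicants → --001  --010  -1-10  1--10  1-11-  11-1-  110--
Unchecked terms (primes): --001, --010, -1-10, 0-100, 01-01, 011-0, 0110-, 1--10, 1-11-, 11-1-, 110--
Minterm coverage:
  m1 ⊆ --001 [E]
  m2 ⊆ --010 [E]
  m4 ⊆ 0-100 [E]
  m9 ⊆ --001,01-01
  m10 ⊆ --010,-1-10
  m12 ⊆ 0-100,011-0,0110-
  m13 ⊆ 01-01,0110-
  m14 ⊆ -1-10,011-0
  m17 ⊆ --001 [E]
  m18 ⊆ --010,1--10
  m22 ⊆ 1--10,1-11-
  m23 ⊆ 1-11- [E]
  m24 ⊆ 110-- [E]
  m25 ⊆ --001,110--
  m26 ⊆ --010,-1-10,1--10,11-1-,110--
  m27 ⊆ 11-1-,110--
  m30 ⊆ -1-10,1--10,1-11-,11-1-
E = {--001, --010, 0-100, 1-11-, 110--}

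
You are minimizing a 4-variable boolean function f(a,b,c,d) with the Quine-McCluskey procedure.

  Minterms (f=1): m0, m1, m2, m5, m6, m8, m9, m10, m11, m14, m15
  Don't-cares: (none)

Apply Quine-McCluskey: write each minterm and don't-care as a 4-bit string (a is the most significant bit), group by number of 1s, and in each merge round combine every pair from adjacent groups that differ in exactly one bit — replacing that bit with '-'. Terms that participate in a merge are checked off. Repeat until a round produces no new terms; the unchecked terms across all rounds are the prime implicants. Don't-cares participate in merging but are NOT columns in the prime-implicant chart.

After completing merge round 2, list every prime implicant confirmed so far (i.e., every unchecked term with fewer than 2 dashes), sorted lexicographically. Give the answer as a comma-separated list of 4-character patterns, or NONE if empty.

Round 0: 0000✓ 0001✓ 0010✓ 0101✓ 0110✓ 1000✓ 1001✓ 1010✓ 1011✓ 1110✓ 1111✓
Round 1: -000✓ -001✓ -010✓ -110✓ 0-01 0-10✓ 00-0✓ 000-✓ 1-10✓ 1-11✓ 10-0✓ 10-1✓ 100-✓ 101-✓ 111-✓
Round 2: --10 -0-0 -00- 1-1- 10--
PIs = {--10, -0-0, -00-, 0-01, 1-1-, 10--}

0-01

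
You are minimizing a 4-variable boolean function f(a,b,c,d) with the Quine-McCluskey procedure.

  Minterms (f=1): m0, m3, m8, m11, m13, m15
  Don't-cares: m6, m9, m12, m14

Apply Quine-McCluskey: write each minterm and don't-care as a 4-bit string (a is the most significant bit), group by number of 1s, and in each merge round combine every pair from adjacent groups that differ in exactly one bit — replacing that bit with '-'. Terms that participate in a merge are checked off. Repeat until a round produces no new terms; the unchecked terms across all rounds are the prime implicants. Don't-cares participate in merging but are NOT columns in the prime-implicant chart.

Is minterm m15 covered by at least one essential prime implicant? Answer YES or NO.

Round 0: 0000✓ 0011✓ 0110✓ 1000✓ 1001✓ 1011✓ 1100✓ 1101✓ 1110✓ 1111✓
Round 1: -000 -011 -110 1-00✓ 1-01✓ 1-11✓ 10-1✓ 100-✓ 11-0✓ 11-1✓ 110-✓ 111-✓
Round 2: 1--1 1-0- 11--
PIs = {-000, -011, -110, 1--1, 1-0-, 11--}
Coverage chart:
  m0: -000 ←essential
  m3: -011 ←essential
  m8: -000,1-0-
  m11: -011,1--1
  m13: 1--1,1-0-,11--
  m15: 1--1,11--
Essential: -000, -011

NO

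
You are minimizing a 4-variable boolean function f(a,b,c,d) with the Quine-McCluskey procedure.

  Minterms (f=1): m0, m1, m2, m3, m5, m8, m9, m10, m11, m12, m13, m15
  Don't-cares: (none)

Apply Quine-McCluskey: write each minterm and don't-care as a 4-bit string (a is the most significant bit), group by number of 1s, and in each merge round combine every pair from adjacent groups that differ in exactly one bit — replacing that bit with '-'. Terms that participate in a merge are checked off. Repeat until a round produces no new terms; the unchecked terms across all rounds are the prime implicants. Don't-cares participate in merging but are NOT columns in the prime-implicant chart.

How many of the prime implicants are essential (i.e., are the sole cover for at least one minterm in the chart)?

[col 0] 0000*, 0001*, 0010*, 0011*, 0101*, 1000*, 1001*, 1010*, 1011*, 1100*, 1101*, 1111*
[col 1] -000*, -001*, -010*, -011*, -101*, 0-01*, 00-0*, 00-1*, 000-*, 001-*, 1-00*, 1-01*, 1-11*, 10-0*, 10-1*, 100-*, 101-*, 11-1*, 110-*
[col 2] --01, -0-0*, -0-1*, -00-*, -01-*, 00--*, 1--1, 1-0-, 10--*
[col 3] -0--
Prime implicants: --01, -0--, 1--1, 1-0-
PI chart (minterm → PIs covering it):
  0 | -0--  (sole → essential)
  1 | --01,-0--
  2 | -0--  (sole → essential)
  3 | -0--  (sole → essential)
  5 | --01  (sole → essential)
  8 | -0--,1-0-
  9 | --01,-0--,1--1,1-0-
  10 | -0--  (sole → essential)
  11 | -0--,1--1
  12 | 1-0-  (sole → essential)
  13 | --01,1--1,1-0-
  15 | 1--1  (sole → essential)
Essential prime implicants: --01, -0--, 1--1, 1-0-

4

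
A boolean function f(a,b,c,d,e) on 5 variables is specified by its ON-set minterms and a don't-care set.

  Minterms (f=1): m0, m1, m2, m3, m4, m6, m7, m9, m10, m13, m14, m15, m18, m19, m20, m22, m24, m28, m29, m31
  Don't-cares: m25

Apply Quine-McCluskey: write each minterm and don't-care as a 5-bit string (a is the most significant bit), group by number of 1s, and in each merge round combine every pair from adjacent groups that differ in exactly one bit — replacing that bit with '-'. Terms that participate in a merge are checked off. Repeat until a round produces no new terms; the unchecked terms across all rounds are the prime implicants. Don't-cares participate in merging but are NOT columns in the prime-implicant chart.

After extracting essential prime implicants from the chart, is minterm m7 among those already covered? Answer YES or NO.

[col 0] 00000*, 00001*, 00010*, 00011*, 00100*, 00110*, 00111*, 01001*, 01010*, 01101*, 01110*, 01111*, 10010*, 10011*, 10100*, 10110*, 11000*, 11001*, 11100*, 11101*, 11111*
[col 1] -0010*, -0011*, -0100*, -0110*, -1001*, -1101*, -1111*, 0-001, 0-010*, 0-110*, 0-111*, 00-00*, 00-10*, 00-11*, 000-0*, 000-1*, 0000-*, 0001-*, 001-0*, 0011-*, 01-01*, 01-10*, 011-1*, 0111-*, 1-100, 10-10*, 1001-*, 101-0*, 11-00*, 11-01*, 1100-*, 111-1*, 1110-*
[col 2] -0-10, -001-, -01-0, -1-01, -11-1, 0--10, 0-11-, 00--0, 00-1-, 000--, 11-0-
Prime implicants: -0-10, -001-, -01-0, -1-01, -11-1, 0--10, 0-001, 0-11-, 00--0, 00-1-, 000--, 1-100, 11-0-
PI chart (minterm → PIs covering it):
  0 | 00--0,000--
  1 | 0-001,000--
  2 | -0-10,-001-,0--10,00--0,00-1-,000--
  3 | -001-,00-1-,000--
  4 | -01-0,00--0
  6 | -0-10,-01-0,0--10,0-11-,00--0,00-1-
  7 | 0-11-,00-1-
  9 | -1-01,0-001
  10 | 0--10  (sole → essential)
  13 | -1-01,-11-1
  14 | 0--10,0-11-
  15 | -11-1,0-11-
  18 | -0-10,-001-
  19 | -001-  (sole → essential)
  20 | -01-0,1-100
  22 | -0-10,-01-0
  24 | 11-0-  (sole → essential)
  28 | 1-100,11-0-
  29 | -1-01,-11-1,11-0-
  31 | -11-1  (sole → essential)
Essential prime implicants: -001-, -11-1, 0--10, 11-0-

NO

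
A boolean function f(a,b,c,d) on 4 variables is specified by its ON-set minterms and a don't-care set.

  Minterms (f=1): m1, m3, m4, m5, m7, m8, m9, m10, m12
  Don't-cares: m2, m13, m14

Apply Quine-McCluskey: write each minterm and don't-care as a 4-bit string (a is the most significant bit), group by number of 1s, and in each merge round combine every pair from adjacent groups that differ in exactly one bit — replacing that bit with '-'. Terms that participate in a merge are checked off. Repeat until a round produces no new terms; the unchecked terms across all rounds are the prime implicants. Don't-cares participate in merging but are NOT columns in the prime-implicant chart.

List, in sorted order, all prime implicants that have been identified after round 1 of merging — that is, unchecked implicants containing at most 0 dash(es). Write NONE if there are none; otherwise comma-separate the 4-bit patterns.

NONE

size-2^0 implicants → 0001(✓)  0010(✓)  0011(✓)  0100(✓)  0101(✓)  0111(✓)  1000(✓)  1001(✓)  1010(✓)  1100(✓)  1101(✓)  1110(✓)
size-2^1 implicants → -001(✓)  -010  -100(✓)  -101(✓)  0-01(✓)  0-11(✓)  00-1(✓)  001-  01-1(✓)  010-(✓)  1-00(✓)  1-01(✓)  1-10(✓)  10-0(✓)  100-(✓)  11-0(✓)  110-(✓)
size-2^2 implicants → --01  -10-  0--1  1--0  1-0-
Unchecked terms (primes): --01, -010, -10-, 0--1, 001-, 1--0, 1-0-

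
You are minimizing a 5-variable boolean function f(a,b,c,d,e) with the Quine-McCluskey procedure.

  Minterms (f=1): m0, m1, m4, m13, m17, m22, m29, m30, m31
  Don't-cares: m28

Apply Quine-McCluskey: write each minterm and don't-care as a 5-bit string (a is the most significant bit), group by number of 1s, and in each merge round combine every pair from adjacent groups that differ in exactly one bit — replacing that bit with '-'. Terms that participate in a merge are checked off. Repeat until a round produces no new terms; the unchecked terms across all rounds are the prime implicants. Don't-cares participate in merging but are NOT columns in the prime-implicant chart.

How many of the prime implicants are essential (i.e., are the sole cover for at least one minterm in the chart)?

[col 0] 00000*, 00001*, 00100*, 01101*, 10001*, 10110*, 11100*, 11101*, 11110*, 11111*
[col 1] -0001, -1101, 00-00, 0000-, 1-110, 111-0*, 111-1*, 1110-*, 1111-*
[col 2] 111--
Prime implicants: -0001, -1101, 00-00, 0000-, 1-110, 111--
PI chart (minterm → PIs covering it):
  0 | 00-00,0000-
  1 | -0001,0000-
  4 | 00-00  (sole → essential)
  13 | -1101  (sole → essential)
  17 | -0001  (sole → essential)
  22 | 1-110  (sole → essential)
  29 | -1101,111--
  30 | 1-110,111--
  31 | 111--  (sole → essential)
Essential prime implicants: -0001, -1101, 00-00, 1-110, 111--

5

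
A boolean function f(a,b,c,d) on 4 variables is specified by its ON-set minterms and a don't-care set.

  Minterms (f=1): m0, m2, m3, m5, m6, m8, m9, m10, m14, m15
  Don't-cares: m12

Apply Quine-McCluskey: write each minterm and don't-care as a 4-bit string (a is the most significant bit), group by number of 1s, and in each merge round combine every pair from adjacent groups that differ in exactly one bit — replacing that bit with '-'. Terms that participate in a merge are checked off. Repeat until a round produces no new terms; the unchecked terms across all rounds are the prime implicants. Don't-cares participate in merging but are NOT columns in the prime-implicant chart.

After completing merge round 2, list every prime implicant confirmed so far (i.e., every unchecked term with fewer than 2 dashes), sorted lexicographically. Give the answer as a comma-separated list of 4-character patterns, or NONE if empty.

size-2^0 implicants → 0000(✓)  0010(✓)  0011(✓)  0101  0110(✓)  1000(✓)  1001(✓)  1010(✓)  1100(✓)  1110(✓)  1111(✓)
size-2^1 implicants → -000(✓)  -010(✓)  -110(✓)  0-10(✓)  00-0(✓)  001-  1-00(✓)  1-10(✓)  10-0(✓)  100-  11-0(✓)  111-
size-2^2 implicants → --10  -0-0  1--0
Unchecked terms (primes): --10, -0-0, 001-, 0101, 1--0, 100-, 111-

001-, 0101, 100-, 111-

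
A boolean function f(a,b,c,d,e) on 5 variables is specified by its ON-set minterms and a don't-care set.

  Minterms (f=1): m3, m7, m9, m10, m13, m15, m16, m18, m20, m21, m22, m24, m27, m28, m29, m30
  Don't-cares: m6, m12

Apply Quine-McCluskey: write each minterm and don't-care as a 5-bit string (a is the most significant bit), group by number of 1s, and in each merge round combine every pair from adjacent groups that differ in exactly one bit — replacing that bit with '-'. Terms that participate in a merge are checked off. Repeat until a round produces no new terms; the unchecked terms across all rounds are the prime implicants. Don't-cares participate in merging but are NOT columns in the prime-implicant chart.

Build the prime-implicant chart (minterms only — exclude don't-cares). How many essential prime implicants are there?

8

size-2^0 implicants → 00011(✓)  00110(✓)  00111(✓)  01001(✓)  01010  01100(✓)  01101(✓)  01111(✓)  10000(✓)  10010(✓)  10100(✓)  10101(✓)  10110(✓)  11000(✓)  11011  11100(✓)  11101(✓)  11110(✓)
size-2^1 implicants → -0110  -1100(✓)  -1101(✓)  0-111  00-11  0011-  01-01  011-1  0110-(✓)  1-000(✓)  1-100(✓)  1-101(✓)  1-110(✓)  10-00(✓)  10-10(✓)  100-0(✓)  101-0(✓)  1010-(✓)  11-00(✓)  111-0(✓)  1110-(✓)
size-2^2 implicants → -110-  1--00  1-1-0  1-10-  10--0
Unchecked terms (primes): -0110, -110-, 0-111, 00-11, 0011-, 01-01, 01010, 011-1, 1--00, 1-1-0, 1-10-, 10--0, 11011
Minterm coverage:
  m3 ⊆ 00-11 [E]
  m7 ⊆ 0-111,00-11,0011-
  m9 ⊆ 01-01 [E]
  m10 ⊆ 01010 [E]
  m13 ⊆ -110-,01-01,011-1
  m15 ⊆ 0-111,011-1
  m16 ⊆ 1--00,10--0
  m18 ⊆ 10--0 [E]
  m20 ⊆ 1--00,1-1-0,1-10-,10--0
  m21 ⊆ 1-10- [E]
  m22 ⊆ -0110,1-1-0,10--0
  m24 ⊆ 1--00 [E]
  m27 ⊆ 11011 [E]
  m28 ⊆ -110-,1--00,1-1-0,1-10-
  m29 ⊆ -110-,1-10-
  m30 ⊆ 1-1-0 [E]
E = {00-11, 01-01, 01010, 1--00, 1-1-0, 1-10-, 10--0, 11011}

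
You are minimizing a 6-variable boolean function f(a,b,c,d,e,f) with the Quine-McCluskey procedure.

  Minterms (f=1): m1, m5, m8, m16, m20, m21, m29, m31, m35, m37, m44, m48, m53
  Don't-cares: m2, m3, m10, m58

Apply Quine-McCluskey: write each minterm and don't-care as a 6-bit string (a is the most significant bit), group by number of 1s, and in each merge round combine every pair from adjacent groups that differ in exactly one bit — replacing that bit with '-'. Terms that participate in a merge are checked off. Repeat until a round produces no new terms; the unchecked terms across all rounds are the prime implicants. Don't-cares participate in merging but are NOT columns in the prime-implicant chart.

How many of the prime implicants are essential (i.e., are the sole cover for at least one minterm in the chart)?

[col 0] 000001*, 000010*, 000011*, 000101*, 001000*, 001010*, 010000*, 010100*, 010101*, 011101*, 011111*, 100011*, 100101*, 101100, 110000*, 110101*, 111010
[col 1] -00011, -00101*, -10000, -10101*, 0-0101*, 00-010, 000-01, 0000-1, 00001-, 0010-0, 01-101, 010-00, 01010-, 0111-1, 1-0101*
[col 2] --0101
Prime implicants: --0101, -00011, -10000, 00-010, 000-01, 0000-1, 00001-, 0010-0, 01-101, 010-00, 01010-, 0111-1, 101100, 111010
PI chart (minterm → PIs covering it):
  1 | 000-01,0000-1
  5 | --0101,000-01
  8 | 0010-0  (sole → essential)
  16 | -10000,010-00
  20 | 010-00,01010-
  21 | --0101,01-101,01010-
  29 | 01-101,0111-1
  31 | 0111-1  (sole → essential)
  35 | -00011  (sole → essential)
  37 | --0101  (sole → essential)
  44 | 101100  (sole → essential)
  48 | -10000  (sole → essential)
  53 | --0101  (sole → essential)
Essential prime implicants: --0101, -00011, -10000, 0010-0, 0111-1, 101100

6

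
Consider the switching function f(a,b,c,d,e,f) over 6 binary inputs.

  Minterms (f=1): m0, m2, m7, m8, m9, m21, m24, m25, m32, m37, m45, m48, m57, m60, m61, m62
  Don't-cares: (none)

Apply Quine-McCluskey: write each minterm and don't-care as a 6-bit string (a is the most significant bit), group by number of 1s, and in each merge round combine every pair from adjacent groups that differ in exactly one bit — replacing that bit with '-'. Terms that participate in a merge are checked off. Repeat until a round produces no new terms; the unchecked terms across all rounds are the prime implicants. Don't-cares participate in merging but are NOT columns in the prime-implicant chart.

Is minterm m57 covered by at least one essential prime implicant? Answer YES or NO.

NO

[col 0] 000000*, 000010*, 000111, 001000*, 001001*, 010101, 011000*, 011001*, 100000*, 100101*, 101101*, 110000*, 111001*, 111100*, 111101*, 111110*
[col 1] -00000, -11001, 0-1000*, 0-1001*, 00-000, 0000-0, 00100-*, 01100-*, 1-0000, 1-1101, 10-101, 111-01, 1111-0, 11110-
[col 2] 0-100-
Prime implicants: -00000, -11001, 0-100-, 00-000, 0000-0, 000111, 010101, 1-0000, 1-1101, 10-101, 111-01, 1111-0, 11110-
PI chart (minterm → PIs covering it):
  0 | -00000,00-000,0000-0
  2 | 0000-0  (sole → essential)
  7 | 000111  (sole → essential)
  8 | 0-100-,00-000
  9 | 0-100-  (sole → essential)
  21 | 010101  (sole → essential)
  24 | 0-100-  (sole → essential)
  25 | -11001,0-100-
  32 | -00000,1-0000
  37 | 10-101  (sole → essential)
  45 | 1-1101,10-101
  48 | 1-0000  (sole → essential)
  57 | -11001,111-01
  60 | 1111-0,11110-
  61 | 1-1101,111-01,11110-
  62 | 1111-0  (sole → essential)
Essential prime implicants: 0-100-, 0000-0, 000111, 010101, 1-0000, 10-101, 1111-0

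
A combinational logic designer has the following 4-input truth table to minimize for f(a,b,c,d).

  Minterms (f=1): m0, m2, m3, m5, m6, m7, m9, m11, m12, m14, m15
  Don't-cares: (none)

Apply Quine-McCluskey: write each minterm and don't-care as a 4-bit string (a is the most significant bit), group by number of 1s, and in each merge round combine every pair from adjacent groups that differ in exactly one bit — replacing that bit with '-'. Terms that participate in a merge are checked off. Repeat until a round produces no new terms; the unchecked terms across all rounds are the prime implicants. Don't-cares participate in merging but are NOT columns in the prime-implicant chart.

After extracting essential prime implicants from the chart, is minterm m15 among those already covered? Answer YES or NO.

NO

Round 0: 0000✓ 0010✓ 0011✓ 0101✓ 0110✓ 0111✓ 1001✓ 1011✓ 1100✓ 1110✓ 1111✓
Round 1: -011✓ -110✓ -111✓ 0-10✓ 0-11✓ 00-0 001-✓ 01-1 011-✓ 1-11✓ 10-1 11-0 111-✓
Round 2: --11 -11- 0-1-
PIs = {--11, -11-, 0-1-, 00-0, 01-1, 10-1, 11-0}
Coverage chart:
  m0: 00-0 ←essential
  m2: 0-1-,00-0
  m3: --11,0-1-
  m5: 01-1 ←essential
  m6: -11-,0-1-
  m7: --11,-11-,0-1-,01-1
  m9: 10-1 ←essential
  m11: --11,10-1
  m12: 11-0 ←essential
  m14: -11-,11-0
  m15: --11,-11-
Essential: 00-0, 01-1, 10-1, 11-0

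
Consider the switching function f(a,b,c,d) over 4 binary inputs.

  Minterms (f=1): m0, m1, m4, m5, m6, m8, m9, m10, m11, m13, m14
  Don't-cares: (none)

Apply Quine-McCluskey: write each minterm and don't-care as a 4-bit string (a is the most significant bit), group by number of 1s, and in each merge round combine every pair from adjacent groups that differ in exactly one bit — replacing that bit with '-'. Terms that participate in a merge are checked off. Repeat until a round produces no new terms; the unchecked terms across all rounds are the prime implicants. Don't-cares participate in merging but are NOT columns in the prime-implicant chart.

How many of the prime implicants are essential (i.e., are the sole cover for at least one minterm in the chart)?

Round 0: 0000✓ 0001✓ 0100✓ 0101✓ 0110✓ 1000✓ 1001✓ 1010✓ 1011✓ 1101✓ 1110✓
Round 1: -000✓ -001✓ -101✓ -110 0-00✓ 0-01✓ 000-✓ 01-0 010-✓ 1-01✓ 1-10 10-0✓ 10-1✓ 100-✓ 101-✓
Round 2: --01 -00- 0-0- 10--
PIs = {--01, -00-, -110, 0-0-, 01-0, 1-10, 10--}
Coverage chart:
  m0: -00-,0-0-
  m1: --01,-00-,0-0-
  m4: 0-0-,01-0
  m5: --01,0-0-
  m6: -110,01-0
  m8: -00-,10--
  m9: --01,-00-,10--
  m10: 1-10,10--
  m11: 10-- ←essential
  m13: --01 ←essential
  m14: -110,1-10
Essential: --01, 10--

2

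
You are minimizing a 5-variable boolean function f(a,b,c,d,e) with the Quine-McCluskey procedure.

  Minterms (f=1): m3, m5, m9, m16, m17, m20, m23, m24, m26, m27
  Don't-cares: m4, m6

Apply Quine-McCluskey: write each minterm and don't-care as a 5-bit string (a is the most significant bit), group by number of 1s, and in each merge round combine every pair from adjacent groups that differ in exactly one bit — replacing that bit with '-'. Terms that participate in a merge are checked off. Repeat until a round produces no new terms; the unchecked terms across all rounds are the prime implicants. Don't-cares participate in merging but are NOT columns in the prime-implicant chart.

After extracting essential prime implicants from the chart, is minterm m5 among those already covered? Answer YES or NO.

YES

Round 0: 00011 00100✓ 00101✓ 00110✓ 01001 10000✓ 10001✓ 10100✓ 10111 11000✓ 11010✓ 11011✓
Round 1: -0100 001-0 0010- 1-000 10-00 1000- 110-0 1101-
PIs = {-0100, 00011, 001-0, 0010-, 01001, 1-000, 10-00, 1000-, 10111, 110-0, 1101-}
Coverage chart:
  m3: 00011 ←essential
  m5: 0010- ←essential
  m9: 01001 ←essential
  m16: 1-000,10-00,1000-
  m17: 1000- ←essential
  m20: -0100,10-00
  m23: 10111 ←essential
  m24: 1-000,110-0
  m26: 110-0,1101-
  m27: 1101- ←essential
Essential: 00011, 0010-, 01001, 1000-, 10111, 1101-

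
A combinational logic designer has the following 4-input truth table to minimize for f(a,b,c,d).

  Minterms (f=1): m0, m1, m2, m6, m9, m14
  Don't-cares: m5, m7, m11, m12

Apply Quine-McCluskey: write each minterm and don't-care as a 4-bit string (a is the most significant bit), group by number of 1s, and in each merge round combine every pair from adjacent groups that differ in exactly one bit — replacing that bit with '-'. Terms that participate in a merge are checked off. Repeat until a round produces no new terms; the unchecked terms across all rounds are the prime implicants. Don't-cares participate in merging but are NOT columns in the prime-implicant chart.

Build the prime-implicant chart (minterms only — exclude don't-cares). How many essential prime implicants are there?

Round 0: 0000✓ 0001✓ 0010✓ 0101✓ 0110✓ 0111✓ 1001✓ 1011✓ 1100✓ 1110✓
Round 1: -001 -110 0-01 0-10 00-0 000- 01-1 011- 10-1 11-0
PIs = {-001, -110, 0-01, 0-10, 00-0, 000-, 01-1, 011-, 10-1, 11-0}
Coverage chart:
  m0: 00-0,000-
  m1: -001,0-01,000-
  m2: 0-10,00-0
  m6: -110,0-10,011-
  m9: -001,10-1
  m14: -110,11-0
(no essential prime implicants)

0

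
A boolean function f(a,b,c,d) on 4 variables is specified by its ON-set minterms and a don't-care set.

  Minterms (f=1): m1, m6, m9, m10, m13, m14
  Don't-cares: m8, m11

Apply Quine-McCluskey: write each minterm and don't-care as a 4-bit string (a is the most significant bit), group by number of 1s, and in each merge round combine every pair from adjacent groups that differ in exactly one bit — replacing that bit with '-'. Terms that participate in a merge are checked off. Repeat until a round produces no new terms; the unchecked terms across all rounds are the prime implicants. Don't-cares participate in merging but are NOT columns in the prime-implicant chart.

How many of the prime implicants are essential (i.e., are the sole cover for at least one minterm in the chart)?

3

Round 0: 0001✓ 0110✓ 1000✓ 1001✓ 1010✓ 1011✓ 1101✓ 1110✓
Round 1: -001 -110 1-01 1-10 10-0✓ 10-1✓ 100-✓ 101-✓
Round 2: 10--
PIs = {-001, -110, 1-01, 1-10, 10--}
Coverage chart:
  m1: -001 ←essential
  m6: -110 ←essential
  m9: -001,1-01,10--
  m10: 1-10,10--
  m13: 1-01 ←essential
  m14: -110,1-10
Essential: -001, -110, 1-01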